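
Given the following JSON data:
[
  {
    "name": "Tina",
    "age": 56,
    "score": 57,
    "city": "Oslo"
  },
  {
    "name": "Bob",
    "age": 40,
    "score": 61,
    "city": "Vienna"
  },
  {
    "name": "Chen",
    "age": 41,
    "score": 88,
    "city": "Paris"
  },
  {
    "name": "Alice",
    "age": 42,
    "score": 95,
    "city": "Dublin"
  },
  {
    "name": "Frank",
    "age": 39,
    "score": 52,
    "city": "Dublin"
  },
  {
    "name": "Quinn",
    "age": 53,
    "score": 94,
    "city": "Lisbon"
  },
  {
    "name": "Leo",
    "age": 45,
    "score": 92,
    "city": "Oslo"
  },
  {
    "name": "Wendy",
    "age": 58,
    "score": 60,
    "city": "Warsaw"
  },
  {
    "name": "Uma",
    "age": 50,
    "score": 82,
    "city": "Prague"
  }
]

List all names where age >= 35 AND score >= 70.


Checking both conditions:
  Tina (age=56, score=57) -> no
  Bob (age=40, score=61) -> no
  Chen (age=41, score=88) -> YES
  Alice (age=42, score=95) -> YES
  Frank (age=39, score=52) -> no
  Quinn (age=53, score=94) -> YES
  Leo (age=45, score=92) -> YES
  Wendy (age=58, score=60) -> no
  Uma (age=50, score=82) -> YES


ANSWER: Chen, Alice, Quinn, Leo, Uma


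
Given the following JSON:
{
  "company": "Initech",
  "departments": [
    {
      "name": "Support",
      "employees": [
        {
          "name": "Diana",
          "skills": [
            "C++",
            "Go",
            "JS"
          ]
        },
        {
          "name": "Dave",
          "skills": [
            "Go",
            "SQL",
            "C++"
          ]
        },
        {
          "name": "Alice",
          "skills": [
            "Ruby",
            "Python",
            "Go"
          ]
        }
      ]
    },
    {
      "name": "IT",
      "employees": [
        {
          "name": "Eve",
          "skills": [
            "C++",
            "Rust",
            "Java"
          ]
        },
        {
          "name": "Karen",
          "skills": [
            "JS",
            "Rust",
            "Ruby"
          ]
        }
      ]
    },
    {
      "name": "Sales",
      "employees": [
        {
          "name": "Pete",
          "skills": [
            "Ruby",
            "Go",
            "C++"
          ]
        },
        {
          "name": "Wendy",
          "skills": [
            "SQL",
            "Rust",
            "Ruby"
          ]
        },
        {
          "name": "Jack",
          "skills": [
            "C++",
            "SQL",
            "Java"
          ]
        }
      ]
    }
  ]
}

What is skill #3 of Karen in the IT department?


Path: departments[1].employees[1].skills[2]
Value: Ruby

ANSWER: Ruby


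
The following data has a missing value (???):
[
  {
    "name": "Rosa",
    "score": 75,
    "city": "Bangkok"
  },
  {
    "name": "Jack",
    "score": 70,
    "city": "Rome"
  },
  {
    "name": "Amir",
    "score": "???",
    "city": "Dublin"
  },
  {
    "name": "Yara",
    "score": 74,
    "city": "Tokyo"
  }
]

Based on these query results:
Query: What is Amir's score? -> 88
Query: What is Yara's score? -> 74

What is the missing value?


The missing value is Amir's score
From query: Amir's score = 88

ANSWER: 88


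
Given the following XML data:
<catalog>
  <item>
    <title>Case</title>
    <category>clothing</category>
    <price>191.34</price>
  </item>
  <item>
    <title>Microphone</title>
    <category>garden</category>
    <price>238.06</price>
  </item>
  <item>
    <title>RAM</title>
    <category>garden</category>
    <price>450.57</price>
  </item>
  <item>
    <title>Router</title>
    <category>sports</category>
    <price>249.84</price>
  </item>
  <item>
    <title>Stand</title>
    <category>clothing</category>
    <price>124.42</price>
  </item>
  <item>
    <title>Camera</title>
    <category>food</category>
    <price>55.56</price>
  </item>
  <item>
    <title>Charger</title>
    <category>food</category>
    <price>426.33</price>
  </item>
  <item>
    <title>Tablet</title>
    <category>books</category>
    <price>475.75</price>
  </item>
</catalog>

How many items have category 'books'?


Scanning <item> elements for <category>books</category>:
  Item 8: Tablet -> MATCH
Count: 1

ANSWER: 1


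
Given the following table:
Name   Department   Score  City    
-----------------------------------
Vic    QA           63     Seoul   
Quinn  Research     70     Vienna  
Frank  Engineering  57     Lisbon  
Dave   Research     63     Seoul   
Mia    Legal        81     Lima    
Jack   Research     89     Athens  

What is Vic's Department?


Row 1: Vic
Department = QA

ANSWER: QA


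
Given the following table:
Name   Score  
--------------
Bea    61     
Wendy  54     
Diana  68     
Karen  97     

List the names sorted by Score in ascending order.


Sorting by Score (ascending):
  Wendy: 54
  Bea: 61
  Diana: 68
  Karen: 97


ANSWER: Wendy, Bea, Diana, Karen


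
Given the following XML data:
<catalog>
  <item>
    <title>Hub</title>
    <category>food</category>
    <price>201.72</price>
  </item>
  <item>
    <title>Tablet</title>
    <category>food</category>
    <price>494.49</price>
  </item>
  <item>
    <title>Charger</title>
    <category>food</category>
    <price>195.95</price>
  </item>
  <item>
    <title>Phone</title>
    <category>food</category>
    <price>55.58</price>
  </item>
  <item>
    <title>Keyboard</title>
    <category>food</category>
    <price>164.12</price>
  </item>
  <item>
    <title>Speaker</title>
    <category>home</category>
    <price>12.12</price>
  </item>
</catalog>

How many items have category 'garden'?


Scanning <item> elements for <category>garden</category>:
Count: 0

ANSWER: 0


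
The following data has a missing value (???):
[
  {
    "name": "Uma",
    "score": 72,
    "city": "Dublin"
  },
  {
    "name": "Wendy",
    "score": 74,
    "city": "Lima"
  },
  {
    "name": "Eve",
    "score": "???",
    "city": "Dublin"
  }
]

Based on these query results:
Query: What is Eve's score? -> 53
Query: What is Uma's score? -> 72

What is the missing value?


The missing value is Eve's score
From query: Eve's score = 53

ANSWER: 53


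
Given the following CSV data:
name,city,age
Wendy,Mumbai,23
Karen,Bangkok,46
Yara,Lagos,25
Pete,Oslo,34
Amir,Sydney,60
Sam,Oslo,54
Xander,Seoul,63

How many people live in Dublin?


Scanning city column for 'Dublin':
Total matches: 0

ANSWER: 0


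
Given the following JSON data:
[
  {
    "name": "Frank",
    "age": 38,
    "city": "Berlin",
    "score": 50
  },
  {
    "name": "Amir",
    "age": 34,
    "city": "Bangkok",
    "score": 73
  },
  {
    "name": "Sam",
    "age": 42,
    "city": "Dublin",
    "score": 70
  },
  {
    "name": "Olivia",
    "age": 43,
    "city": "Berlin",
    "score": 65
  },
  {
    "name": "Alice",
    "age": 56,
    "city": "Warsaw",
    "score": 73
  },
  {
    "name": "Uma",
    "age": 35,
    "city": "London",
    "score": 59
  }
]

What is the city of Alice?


Looking up record where name = Alice
Record index: 4
Field 'city' = Warsaw

ANSWER: Warsaw


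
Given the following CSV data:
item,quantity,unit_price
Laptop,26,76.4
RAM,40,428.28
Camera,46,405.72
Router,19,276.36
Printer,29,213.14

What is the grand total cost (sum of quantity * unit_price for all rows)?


Computing row totals:
  Laptop: 26 * 76.4 = 1986.4
  RAM: 40 * 428.28 = 17131.2
  Camera: 46 * 405.72 = 18663.12
  Router: 19 * 276.36 = 5250.84
  Printer: 29 * 213.14 = 6181.06
Grand total = 1986.4 + 17131.2 + 18663.12 + 5250.84 + 6181.06 = 49212.62

ANSWER: 49212.62


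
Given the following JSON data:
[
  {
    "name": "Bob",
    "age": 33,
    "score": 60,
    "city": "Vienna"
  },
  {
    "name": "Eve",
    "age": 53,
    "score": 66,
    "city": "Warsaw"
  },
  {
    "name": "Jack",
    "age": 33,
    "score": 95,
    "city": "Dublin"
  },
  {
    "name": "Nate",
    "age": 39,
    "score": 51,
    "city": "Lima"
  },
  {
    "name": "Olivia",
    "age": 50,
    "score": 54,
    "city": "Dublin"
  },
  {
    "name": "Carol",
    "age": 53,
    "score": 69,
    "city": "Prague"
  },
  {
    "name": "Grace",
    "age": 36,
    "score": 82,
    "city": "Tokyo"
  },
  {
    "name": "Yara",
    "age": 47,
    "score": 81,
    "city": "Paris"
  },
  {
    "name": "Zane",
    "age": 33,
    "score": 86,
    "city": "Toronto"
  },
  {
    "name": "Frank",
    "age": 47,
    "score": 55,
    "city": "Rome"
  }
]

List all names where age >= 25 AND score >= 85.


Checking both conditions:
  Bob (age=33, score=60) -> no
  Eve (age=53, score=66) -> no
  Jack (age=33, score=95) -> YES
  Nate (age=39, score=51) -> no
  Olivia (age=50, score=54) -> no
  Carol (age=53, score=69) -> no
  Grace (age=36, score=82) -> no
  Yara (age=47, score=81) -> no
  Zane (age=33, score=86) -> YES
  Frank (age=47, score=55) -> no


ANSWER: Jack, Zane


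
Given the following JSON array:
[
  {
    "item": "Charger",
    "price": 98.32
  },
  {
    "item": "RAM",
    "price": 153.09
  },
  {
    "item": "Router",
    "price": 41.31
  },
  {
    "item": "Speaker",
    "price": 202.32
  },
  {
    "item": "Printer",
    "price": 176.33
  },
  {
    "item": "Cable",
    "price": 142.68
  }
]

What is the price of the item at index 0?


Array index 0 -> Charger
price = 98.32

ANSWER: 98.32


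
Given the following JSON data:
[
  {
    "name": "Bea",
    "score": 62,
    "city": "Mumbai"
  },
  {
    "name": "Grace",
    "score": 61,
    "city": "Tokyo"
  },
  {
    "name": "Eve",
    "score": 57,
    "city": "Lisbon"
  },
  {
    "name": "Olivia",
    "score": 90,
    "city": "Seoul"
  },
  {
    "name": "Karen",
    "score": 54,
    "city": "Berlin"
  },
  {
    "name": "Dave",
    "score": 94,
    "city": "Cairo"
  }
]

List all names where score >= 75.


Filtering records where score >= 75:
  Bea (score=62) -> no
  Grace (score=61) -> no
  Eve (score=57) -> no
  Olivia (score=90) -> YES
  Karen (score=54) -> no
  Dave (score=94) -> YES


ANSWER: Olivia, Dave


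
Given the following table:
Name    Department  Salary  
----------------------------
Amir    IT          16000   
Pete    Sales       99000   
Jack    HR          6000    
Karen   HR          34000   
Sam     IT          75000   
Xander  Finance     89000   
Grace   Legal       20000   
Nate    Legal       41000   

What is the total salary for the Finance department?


Finance department members:
  Xander: 89000
Total = 89000 = 89000

ANSWER: 89000


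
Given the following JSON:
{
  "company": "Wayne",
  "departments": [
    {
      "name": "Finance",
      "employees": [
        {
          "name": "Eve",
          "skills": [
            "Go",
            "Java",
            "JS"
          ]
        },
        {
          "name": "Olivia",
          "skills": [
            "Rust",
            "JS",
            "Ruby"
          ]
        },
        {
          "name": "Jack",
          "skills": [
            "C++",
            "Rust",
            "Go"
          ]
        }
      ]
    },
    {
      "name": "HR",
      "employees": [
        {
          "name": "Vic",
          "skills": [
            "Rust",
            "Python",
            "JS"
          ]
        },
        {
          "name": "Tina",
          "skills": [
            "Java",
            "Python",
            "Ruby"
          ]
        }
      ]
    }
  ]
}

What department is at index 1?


Path: departments[1].name
Value: HR

ANSWER: HR


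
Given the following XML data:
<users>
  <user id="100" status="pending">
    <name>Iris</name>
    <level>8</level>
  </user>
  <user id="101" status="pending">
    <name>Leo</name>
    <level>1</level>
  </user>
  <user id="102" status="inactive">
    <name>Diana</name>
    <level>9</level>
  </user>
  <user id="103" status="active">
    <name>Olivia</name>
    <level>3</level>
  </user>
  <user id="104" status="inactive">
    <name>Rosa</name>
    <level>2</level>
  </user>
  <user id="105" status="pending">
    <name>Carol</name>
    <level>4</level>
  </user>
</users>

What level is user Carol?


Finding user: Carol
<level>4</level>

ANSWER: 4


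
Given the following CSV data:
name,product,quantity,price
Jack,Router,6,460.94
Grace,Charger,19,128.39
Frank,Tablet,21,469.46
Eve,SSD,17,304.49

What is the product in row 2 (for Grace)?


Row 2: Grace
Column 'product' = Charger

ANSWER: Charger


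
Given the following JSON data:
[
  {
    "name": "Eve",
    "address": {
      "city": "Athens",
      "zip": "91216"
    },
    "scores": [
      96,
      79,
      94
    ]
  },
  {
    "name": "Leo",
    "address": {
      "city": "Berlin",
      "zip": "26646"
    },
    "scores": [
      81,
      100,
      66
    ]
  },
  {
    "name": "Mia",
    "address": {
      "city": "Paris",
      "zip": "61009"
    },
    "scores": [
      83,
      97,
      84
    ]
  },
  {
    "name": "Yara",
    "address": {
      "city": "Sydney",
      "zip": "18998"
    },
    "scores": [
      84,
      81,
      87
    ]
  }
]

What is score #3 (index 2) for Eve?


Path: records[0].scores[2]
Value: 94

ANSWER: 94


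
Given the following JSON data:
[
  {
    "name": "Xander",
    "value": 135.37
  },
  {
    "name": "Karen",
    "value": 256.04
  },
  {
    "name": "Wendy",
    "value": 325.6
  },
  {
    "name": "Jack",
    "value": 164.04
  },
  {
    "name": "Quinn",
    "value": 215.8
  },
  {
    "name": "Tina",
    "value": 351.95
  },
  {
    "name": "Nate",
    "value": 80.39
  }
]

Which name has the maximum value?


Comparing values:
  Xander: 135.37
  Karen: 256.04
  Wendy: 325.6
  Jack: 164.04
  Quinn: 215.8
  Tina: 351.95
  Nate: 80.39
Maximum: Tina (351.95)

ANSWER: Tina


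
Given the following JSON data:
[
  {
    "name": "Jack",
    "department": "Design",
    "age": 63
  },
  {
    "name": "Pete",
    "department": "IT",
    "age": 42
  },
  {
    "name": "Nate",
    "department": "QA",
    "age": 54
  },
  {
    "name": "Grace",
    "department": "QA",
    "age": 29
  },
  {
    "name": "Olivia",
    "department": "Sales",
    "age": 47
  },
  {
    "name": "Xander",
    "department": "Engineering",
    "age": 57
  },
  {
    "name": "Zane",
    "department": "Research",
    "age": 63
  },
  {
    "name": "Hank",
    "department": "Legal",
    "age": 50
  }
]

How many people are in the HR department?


Scanning records for department = HR
  No matches found
Count: 0

ANSWER: 0


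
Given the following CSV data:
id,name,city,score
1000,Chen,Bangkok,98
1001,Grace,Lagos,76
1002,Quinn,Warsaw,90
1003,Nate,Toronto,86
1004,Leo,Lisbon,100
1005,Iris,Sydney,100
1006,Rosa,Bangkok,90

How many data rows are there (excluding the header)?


Counting rows (excluding header):
Header: id,name,city,score
Data rows: 7

ANSWER: 7


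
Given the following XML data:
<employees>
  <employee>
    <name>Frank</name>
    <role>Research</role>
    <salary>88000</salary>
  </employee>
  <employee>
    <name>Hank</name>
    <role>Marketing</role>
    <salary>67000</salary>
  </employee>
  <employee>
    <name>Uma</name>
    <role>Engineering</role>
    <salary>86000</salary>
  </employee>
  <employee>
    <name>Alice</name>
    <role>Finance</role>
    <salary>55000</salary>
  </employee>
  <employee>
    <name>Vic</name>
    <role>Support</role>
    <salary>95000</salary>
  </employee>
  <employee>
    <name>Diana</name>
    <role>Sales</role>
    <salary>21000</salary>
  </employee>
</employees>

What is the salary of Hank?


Searching for <employee> with <name>Hank</name>
Found at position 2
<salary>67000</salary>

ANSWER: 67000


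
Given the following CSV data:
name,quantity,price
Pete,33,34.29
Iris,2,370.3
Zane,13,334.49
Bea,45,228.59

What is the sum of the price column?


Values in 'price' column:
  Row 1: 34.29
  Row 2: 370.3
  Row 3: 334.49
  Row 4: 228.59
Sum = 34.29 + 370.3 + 334.49 + 228.59 = 967.67

ANSWER: 967.67


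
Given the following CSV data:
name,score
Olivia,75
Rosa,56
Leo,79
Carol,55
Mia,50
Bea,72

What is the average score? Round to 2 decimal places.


Scores: 75, 56, 79, 55, 50, 72
Sum = 387
Count = 6
Average = 387 / 6 = 64.50

ANSWER: 64.50


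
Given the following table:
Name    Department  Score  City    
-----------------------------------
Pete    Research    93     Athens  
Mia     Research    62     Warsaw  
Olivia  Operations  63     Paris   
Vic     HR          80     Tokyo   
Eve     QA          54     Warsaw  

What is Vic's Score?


Row 4: Vic
Score = 80

ANSWER: 80


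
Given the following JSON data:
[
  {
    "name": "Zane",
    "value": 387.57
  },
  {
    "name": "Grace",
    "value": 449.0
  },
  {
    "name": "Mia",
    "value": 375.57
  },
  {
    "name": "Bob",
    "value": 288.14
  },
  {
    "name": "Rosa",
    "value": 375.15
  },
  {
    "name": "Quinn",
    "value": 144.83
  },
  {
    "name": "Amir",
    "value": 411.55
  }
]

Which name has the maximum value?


Comparing values:
  Zane: 387.57
  Grace: 449.0
  Mia: 375.57
  Bob: 288.14
  Rosa: 375.15
  Quinn: 144.83
  Amir: 411.55
Maximum: Grace (449.0)

ANSWER: Grace


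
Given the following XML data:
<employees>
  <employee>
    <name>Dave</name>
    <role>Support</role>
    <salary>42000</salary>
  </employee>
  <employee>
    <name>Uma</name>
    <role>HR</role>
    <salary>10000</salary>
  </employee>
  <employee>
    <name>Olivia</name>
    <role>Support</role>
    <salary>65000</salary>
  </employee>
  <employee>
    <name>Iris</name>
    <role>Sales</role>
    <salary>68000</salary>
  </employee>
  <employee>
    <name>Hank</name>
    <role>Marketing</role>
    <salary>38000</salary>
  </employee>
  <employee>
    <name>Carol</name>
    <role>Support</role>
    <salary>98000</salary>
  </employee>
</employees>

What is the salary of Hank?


Searching for <employee> with <name>Hank</name>
Found at position 5
<salary>38000</salary>

ANSWER: 38000


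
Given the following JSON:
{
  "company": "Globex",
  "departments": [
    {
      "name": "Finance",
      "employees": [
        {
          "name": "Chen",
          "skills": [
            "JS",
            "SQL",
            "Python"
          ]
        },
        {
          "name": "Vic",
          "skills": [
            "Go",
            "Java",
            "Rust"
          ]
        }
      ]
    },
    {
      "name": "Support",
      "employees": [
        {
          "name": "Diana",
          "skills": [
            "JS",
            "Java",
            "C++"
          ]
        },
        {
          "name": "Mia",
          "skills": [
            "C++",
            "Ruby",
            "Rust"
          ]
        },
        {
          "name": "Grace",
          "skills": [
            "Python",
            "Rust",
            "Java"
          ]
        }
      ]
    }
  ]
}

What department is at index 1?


Path: departments[1].name
Value: Support

ANSWER: Support


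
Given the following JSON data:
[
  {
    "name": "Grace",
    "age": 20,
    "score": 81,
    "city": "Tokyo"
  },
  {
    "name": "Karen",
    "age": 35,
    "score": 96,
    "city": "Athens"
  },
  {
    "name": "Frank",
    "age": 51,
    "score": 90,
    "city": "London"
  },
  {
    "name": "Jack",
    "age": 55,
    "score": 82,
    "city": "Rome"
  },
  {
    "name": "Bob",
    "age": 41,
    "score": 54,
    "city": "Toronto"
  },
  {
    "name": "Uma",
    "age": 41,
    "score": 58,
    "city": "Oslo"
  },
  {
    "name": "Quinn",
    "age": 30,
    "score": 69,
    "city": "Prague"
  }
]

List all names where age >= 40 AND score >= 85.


Checking both conditions:
  Grace (age=20, score=81) -> no
  Karen (age=35, score=96) -> no
  Frank (age=51, score=90) -> YES
  Jack (age=55, score=82) -> no
  Bob (age=41, score=54) -> no
  Uma (age=41, score=58) -> no
  Quinn (age=30, score=69) -> no


ANSWER: Frank


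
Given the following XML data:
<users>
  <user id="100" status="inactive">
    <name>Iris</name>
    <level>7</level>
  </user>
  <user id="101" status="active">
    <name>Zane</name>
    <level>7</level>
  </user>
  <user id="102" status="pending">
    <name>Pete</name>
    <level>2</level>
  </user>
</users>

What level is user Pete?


Finding user: Pete
<level>2</level>

ANSWER: 2


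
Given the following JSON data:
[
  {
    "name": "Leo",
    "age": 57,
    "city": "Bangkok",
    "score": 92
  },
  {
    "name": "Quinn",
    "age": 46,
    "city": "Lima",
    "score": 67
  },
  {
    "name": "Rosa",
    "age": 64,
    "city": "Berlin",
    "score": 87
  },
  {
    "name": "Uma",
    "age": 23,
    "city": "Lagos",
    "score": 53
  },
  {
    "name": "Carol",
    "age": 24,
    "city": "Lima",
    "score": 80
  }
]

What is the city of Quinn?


Looking up record where name = Quinn
Record index: 1
Field 'city' = Lima

ANSWER: Lima


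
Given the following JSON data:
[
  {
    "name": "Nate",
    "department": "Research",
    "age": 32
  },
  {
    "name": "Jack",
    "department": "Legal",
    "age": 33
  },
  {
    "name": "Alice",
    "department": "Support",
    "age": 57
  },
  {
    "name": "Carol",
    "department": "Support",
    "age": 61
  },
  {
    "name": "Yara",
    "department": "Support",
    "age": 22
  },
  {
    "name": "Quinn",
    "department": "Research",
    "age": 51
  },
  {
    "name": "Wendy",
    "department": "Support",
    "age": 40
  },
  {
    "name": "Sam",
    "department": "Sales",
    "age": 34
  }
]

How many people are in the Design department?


Scanning records for department = Design
  No matches found
Count: 0

ANSWER: 0


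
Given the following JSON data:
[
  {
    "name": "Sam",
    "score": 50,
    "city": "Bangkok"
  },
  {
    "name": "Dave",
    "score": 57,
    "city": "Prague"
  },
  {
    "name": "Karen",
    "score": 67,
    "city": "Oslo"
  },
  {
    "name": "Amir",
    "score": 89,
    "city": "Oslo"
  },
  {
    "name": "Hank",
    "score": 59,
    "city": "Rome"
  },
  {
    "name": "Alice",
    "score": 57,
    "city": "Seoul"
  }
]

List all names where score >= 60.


Filtering records where score >= 60:
  Sam (score=50) -> no
  Dave (score=57) -> no
  Karen (score=67) -> YES
  Amir (score=89) -> YES
  Hank (score=59) -> no
  Alice (score=57) -> no


ANSWER: Karen, Amir


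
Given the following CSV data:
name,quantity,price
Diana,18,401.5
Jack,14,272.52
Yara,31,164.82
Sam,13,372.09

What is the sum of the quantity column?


Values in 'quantity' column:
  Row 1: 18
  Row 2: 14
  Row 3: 31
  Row 4: 13
Sum = 18 + 14 + 31 + 13 = 76

ANSWER: 76


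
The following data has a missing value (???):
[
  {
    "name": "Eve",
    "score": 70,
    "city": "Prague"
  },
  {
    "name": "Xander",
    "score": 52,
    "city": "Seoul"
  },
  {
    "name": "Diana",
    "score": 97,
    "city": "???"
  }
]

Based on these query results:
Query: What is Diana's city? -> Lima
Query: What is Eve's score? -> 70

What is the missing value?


The missing value is Diana's city
From query: Diana's city = Lima

ANSWER: Lima


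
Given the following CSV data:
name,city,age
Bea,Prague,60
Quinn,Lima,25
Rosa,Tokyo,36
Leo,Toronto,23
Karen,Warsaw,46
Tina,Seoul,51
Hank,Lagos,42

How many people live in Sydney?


Scanning city column for 'Sydney':
Total matches: 0

ANSWER: 0


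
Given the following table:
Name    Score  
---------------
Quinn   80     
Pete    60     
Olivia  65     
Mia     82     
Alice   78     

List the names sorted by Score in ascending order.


Sorting by Score (ascending):
  Pete: 60
  Olivia: 65
  Alice: 78
  Quinn: 80
  Mia: 82


ANSWER: Pete, Olivia, Alice, Quinn, Mia


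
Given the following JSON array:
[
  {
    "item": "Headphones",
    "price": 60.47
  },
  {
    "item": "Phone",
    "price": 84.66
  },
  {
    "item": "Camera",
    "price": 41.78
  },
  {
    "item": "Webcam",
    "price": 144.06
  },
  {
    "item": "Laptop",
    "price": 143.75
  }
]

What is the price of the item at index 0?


Array index 0 -> Headphones
price = 60.47

ANSWER: 60.47


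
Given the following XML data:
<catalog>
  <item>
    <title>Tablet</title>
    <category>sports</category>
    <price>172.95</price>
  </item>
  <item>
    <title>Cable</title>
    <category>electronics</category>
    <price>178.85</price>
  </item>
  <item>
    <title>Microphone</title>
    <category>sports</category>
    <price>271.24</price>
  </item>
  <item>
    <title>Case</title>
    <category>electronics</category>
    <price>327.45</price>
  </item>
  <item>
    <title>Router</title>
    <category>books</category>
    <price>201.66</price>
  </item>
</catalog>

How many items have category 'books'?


Scanning <item> elements for <category>books</category>:
  Item 5: Router -> MATCH
Count: 1

ANSWER: 1


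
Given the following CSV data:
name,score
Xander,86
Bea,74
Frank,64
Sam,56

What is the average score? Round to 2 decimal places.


Scores: 86, 74, 64, 56
Sum = 280
Count = 4
Average = 280 / 4 = 70.00

ANSWER: 70.00


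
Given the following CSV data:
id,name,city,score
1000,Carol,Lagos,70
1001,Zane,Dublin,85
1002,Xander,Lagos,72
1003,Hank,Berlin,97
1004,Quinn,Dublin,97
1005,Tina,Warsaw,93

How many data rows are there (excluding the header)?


Counting rows (excluding header):
Header: id,name,city,score
Data rows: 6

ANSWER: 6


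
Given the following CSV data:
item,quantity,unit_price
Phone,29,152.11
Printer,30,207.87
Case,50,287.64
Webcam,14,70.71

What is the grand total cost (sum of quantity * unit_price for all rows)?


Computing row totals:
  Phone: 29 * 152.11 = 4411.19
  Printer: 30 * 207.87 = 6236.1
  Case: 50 * 287.64 = 14382.0
  Webcam: 14 * 70.71 = 989.94
Grand total = 4411.19 + 6236.1 + 14382.0 + 989.94 = 26019.23

ANSWER: 26019.23


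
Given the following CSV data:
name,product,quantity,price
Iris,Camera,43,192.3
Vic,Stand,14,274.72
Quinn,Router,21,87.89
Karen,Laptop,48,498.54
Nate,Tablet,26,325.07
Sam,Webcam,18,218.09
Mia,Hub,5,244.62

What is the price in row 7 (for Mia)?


Row 7: Mia
Column 'price' = 244.62

ANSWER: 244.62


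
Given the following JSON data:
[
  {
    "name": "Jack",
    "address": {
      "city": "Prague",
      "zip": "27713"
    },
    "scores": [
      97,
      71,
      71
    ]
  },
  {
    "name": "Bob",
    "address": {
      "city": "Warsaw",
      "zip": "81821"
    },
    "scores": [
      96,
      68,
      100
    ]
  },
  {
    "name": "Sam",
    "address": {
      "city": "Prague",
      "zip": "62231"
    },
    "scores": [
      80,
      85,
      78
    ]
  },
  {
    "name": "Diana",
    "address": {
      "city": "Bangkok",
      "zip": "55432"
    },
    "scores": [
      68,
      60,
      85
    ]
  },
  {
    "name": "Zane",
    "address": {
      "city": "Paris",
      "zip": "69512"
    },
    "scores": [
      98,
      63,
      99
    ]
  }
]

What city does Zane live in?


Path: records[4].address.city
Value: Paris

ANSWER: Paris


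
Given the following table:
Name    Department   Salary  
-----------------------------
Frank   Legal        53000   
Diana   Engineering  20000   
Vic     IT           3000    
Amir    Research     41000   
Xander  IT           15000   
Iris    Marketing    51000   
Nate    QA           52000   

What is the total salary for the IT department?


IT department members:
  Vic: 3000
  Xander: 15000
Total = 3000 + 15000 = 18000

ANSWER: 18000


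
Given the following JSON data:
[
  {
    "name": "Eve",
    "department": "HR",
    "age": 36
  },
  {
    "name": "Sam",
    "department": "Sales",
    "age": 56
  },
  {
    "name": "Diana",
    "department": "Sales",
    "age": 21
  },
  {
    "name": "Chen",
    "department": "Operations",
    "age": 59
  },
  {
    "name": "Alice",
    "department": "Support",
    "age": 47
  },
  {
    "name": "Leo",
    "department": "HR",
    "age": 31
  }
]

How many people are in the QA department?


Scanning records for department = QA
  No matches found
Count: 0

ANSWER: 0


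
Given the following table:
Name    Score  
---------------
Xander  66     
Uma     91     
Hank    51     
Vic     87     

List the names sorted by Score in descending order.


Sorting by Score (descending):
  Uma: 91
  Vic: 87
  Xander: 66
  Hank: 51


ANSWER: Uma, Vic, Xander, Hank


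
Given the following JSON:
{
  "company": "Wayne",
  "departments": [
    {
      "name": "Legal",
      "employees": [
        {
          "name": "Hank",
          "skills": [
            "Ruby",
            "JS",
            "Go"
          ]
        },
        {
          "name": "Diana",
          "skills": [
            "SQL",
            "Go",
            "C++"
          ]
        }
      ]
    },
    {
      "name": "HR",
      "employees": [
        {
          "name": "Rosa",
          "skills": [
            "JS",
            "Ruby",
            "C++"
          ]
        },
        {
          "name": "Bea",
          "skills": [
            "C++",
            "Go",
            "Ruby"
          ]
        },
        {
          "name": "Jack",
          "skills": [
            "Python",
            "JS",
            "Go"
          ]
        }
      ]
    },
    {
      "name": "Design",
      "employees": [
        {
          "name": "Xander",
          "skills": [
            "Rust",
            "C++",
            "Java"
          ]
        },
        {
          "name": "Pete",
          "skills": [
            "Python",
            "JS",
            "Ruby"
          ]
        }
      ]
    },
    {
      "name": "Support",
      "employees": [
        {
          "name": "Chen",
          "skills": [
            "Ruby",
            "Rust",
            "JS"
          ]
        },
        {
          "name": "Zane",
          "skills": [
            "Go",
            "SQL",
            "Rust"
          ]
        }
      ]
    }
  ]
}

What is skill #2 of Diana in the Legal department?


Path: departments[0].employees[1].skills[1]
Value: Go

ANSWER: Go


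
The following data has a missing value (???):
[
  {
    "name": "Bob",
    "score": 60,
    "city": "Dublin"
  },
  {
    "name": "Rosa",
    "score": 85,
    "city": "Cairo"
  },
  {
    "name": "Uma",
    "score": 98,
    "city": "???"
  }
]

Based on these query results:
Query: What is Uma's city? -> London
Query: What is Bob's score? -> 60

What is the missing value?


The missing value is Uma's city
From query: Uma's city = London

ANSWER: London


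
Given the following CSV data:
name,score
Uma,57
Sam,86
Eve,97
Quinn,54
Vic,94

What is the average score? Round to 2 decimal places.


Scores: 57, 86, 97, 54, 94
Sum = 388
Count = 5
Average = 388 / 5 = 77.60

ANSWER: 77.60


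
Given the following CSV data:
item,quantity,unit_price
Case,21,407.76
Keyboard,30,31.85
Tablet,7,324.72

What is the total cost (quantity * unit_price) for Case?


Row: Case
quantity = 21
unit_price = 407.76
total = 21 * 407.76 = 8562.96

ANSWER: 8562.96


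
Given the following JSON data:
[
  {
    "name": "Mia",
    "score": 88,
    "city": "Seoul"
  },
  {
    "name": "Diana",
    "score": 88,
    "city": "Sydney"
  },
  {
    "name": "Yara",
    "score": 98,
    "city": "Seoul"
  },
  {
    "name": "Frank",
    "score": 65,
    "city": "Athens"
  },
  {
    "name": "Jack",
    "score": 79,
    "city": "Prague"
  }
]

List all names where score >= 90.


Filtering records where score >= 90:
  Mia (score=88) -> no
  Diana (score=88) -> no
  Yara (score=98) -> YES
  Frank (score=65) -> no
  Jack (score=79) -> no


ANSWER: Yara


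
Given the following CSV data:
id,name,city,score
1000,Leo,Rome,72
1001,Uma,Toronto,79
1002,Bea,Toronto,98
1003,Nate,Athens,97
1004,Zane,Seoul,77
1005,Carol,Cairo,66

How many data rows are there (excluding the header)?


Counting rows (excluding header):
Header: id,name,city,score
Data rows: 6

ANSWER: 6


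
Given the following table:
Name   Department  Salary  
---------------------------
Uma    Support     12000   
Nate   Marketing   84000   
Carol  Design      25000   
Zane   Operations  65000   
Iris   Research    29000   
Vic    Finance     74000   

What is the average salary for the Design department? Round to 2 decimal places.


Design department members:
  Carol: 25000
Sum = 25000
Count = 1
Average = 25000 / 1 = 25000.00

ANSWER: 25000.00


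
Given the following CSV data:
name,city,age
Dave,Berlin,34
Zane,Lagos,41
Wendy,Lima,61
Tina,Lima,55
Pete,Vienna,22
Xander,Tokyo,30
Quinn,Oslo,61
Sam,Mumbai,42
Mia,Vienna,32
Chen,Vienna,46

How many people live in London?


Scanning city column for 'London':
Total matches: 0

ANSWER: 0


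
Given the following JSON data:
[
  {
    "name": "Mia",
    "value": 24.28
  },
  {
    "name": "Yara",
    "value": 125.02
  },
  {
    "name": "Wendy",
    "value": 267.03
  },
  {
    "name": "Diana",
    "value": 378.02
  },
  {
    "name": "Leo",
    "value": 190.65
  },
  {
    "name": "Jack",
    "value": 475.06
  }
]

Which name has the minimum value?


Comparing values:
  Mia: 24.28
  Yara: 125.02
  Wendy: 267.03
  Diana: 378.02
  Leo: 190.65
  Jack: 475.06
Minimum: Mia (24.28)

ANSWER: Mia


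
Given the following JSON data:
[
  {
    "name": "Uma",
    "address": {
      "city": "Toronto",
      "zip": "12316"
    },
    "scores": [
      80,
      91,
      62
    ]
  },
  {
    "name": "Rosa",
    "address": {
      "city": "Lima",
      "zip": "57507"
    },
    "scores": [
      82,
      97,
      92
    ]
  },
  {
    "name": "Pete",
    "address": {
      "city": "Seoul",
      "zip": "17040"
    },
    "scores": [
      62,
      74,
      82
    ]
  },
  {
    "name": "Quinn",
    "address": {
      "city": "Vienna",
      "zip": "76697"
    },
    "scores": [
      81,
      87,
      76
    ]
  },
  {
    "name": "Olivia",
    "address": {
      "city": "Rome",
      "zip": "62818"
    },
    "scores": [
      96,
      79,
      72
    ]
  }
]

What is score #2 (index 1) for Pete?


Path: records[2].scores[1]
Value: 74

ANSWER: 74


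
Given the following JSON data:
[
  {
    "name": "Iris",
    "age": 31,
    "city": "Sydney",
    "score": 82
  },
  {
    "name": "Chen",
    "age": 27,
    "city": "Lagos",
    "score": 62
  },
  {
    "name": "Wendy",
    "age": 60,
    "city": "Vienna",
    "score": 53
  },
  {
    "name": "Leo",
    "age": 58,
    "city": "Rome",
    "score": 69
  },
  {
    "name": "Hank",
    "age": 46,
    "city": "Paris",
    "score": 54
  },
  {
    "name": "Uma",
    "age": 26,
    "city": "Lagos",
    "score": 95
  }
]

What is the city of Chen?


Looking up record where name = Chen
Record index: 1
Field 'city' = Lagos

ANSWER: Lagos


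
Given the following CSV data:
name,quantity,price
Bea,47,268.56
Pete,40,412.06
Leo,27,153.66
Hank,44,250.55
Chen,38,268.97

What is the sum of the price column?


Values in 'price' column:
  Row 1: 268.56
  Row 2: 412.06
  Row 3: 153.66
  Row 4: 250.55
  Row 5: 268.97
Sum = 268.56 + 412.06 + 153.66 + 250.55 + 268.97 = 1353.8

ANSWER: 1353.8


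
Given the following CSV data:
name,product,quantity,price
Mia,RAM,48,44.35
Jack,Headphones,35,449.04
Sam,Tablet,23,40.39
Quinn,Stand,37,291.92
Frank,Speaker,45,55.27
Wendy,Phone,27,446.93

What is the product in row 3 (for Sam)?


Row 3: Sam
Column 'product' = Tablet

ANSWER: Tablet


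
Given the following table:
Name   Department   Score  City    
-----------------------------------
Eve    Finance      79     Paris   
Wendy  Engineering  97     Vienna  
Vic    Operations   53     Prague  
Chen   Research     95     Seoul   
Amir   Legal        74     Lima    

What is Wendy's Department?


Row 2: Wendy
Department = Engineering

ANSWER: Engineering


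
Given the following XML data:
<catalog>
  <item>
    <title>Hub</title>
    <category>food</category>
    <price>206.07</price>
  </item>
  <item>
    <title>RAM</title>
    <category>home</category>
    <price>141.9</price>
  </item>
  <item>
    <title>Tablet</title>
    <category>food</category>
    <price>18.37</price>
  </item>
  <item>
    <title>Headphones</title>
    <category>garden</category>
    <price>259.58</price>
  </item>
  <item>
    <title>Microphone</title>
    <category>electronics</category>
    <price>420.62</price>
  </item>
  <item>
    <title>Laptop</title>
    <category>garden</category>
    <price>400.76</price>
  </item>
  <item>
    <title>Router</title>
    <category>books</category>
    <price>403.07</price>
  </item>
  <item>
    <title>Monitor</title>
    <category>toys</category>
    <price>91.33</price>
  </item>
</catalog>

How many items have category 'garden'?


Scanning <item> elements for <category>garden</category>:
  Item 4: Headphones -> MATCH
  Item 6: Laptop -> MATCH
Count: 2

ANSWER: 2


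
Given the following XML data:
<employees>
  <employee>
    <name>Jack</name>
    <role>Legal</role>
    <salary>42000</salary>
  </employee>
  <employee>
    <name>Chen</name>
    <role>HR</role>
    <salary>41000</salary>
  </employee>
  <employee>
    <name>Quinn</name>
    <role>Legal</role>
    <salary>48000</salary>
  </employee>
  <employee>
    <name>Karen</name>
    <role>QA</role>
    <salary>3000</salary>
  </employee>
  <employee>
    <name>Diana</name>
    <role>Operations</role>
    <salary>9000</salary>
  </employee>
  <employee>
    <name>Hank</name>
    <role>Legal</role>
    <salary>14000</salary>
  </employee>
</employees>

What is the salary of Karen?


Searching for <employee> with <name>Karen</name>
Found at position 4
<salary>3000</salary>

ANSWER: 3000


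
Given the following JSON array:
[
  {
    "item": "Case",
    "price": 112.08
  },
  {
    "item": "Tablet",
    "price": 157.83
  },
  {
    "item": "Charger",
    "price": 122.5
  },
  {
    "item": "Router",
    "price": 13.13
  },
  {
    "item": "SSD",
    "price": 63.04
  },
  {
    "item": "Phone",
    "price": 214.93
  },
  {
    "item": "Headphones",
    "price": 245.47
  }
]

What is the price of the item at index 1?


Array index 1 -> Tablet
price = 157.83

ANSWER: 157.83


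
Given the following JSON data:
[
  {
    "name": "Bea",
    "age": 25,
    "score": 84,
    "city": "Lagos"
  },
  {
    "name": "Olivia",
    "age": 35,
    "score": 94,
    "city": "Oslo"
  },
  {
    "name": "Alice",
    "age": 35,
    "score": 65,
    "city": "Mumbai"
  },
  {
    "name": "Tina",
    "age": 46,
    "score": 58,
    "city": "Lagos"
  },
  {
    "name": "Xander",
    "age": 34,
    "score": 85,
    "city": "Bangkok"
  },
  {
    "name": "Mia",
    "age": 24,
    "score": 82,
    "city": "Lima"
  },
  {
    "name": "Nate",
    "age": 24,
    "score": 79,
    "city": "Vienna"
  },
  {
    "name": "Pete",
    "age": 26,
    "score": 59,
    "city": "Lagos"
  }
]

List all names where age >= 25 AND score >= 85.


Checking both conditions:
  Bea (age=25, score=84) -> no
  Olivia (age=35, score=94) -> YES
  Alice (age=35, score=65) -> no
  Tina (age=46, score=58) -> no
  Xander (age=34, score=85) -> YES
  Mia (age=24, score=82) -> no
  Nate (age=24, score=79) -> no
  Pete (age=26, score=59) -> no


ANSWER: Olivia, Xander


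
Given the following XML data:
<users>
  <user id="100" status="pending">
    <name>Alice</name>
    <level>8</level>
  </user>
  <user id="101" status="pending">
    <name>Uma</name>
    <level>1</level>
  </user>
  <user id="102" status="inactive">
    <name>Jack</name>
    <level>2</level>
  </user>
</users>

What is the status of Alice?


Finding user with name = Alice
user id="100" status="pending"

ANSWER: pending


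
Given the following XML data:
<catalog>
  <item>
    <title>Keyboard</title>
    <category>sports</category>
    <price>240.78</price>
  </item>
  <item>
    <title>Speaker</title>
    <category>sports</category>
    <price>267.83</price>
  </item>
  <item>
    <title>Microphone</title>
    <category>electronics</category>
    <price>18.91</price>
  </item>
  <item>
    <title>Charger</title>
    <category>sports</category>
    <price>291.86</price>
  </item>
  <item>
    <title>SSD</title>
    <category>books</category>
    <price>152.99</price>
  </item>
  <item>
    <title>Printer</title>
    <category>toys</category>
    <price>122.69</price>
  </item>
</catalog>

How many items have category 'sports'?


Scanning <item> elements for <category>sports</category>:
  Item 1: Keyboard -> MATCH
  Item 2: Speaker -> MATCH
  Item 4: Charger -> MATCH
Count: 3

ANSWER: 3


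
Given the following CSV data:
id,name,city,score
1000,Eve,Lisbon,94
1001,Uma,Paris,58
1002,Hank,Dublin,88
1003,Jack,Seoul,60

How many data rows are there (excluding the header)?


Counting rows (excluding header):
Header: id,name,city,score
Data rows: 4

ANSWER: 4
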